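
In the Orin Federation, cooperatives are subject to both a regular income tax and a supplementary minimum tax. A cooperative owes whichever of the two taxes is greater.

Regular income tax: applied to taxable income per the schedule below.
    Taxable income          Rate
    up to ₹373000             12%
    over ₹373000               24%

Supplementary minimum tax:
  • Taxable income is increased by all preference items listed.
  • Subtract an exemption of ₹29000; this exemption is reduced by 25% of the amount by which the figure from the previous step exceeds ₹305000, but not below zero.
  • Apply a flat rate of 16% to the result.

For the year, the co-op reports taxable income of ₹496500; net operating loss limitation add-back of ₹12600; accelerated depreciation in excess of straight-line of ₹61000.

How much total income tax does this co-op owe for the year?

₹91216

Regular income tax:
  ₹373000 × 12% = ₹44760
  ₹123500 × 24% = ₹29640
  → ₹74400

Supplementary minimum tax:
  Adjusted income: ₹496500 + ₹12600 + ₹61000 = ₹570100
  Exemption: 25% × (₹570100 − ₹305000) = ₹66275 ≥ ₹29000, so the exemption is fully phased out
  Base: ₹570100 − ₹0 = ₹570100
  ₹570100 × 16% = ₹91216

₹91216 > ₹74400, so the supplementary minimum tax is the binding amount.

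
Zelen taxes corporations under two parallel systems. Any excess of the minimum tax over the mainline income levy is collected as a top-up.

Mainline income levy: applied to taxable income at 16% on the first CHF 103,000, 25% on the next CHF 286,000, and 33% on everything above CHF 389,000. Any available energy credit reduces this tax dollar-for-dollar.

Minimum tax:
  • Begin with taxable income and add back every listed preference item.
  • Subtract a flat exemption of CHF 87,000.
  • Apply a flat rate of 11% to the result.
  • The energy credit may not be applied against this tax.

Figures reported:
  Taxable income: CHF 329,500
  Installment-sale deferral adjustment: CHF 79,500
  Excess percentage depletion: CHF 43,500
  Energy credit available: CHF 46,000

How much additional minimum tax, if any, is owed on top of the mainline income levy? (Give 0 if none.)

Minimum tax:
  Adjusted income: CHF 329,500 + CHF 79,500 + CHF 43,500 = CHF 452,500
  Less exemption CHF 87,000 → base CHF 365,500
  CHF 365,500 × 11% = CHF 40,205

Mainline income levy:
  CHF 103,000 × 16% = CHF 16,480
  CHF 226,500 × 25% = CHF 56,625
  → CHF 73,105
  Less energy credit CHF 46,000 → CHF 27,105

Excess of minimum tax over mainline income levy: CHF 40,205 − CHF 27,105 = CHF 13,100.

CHF 13,100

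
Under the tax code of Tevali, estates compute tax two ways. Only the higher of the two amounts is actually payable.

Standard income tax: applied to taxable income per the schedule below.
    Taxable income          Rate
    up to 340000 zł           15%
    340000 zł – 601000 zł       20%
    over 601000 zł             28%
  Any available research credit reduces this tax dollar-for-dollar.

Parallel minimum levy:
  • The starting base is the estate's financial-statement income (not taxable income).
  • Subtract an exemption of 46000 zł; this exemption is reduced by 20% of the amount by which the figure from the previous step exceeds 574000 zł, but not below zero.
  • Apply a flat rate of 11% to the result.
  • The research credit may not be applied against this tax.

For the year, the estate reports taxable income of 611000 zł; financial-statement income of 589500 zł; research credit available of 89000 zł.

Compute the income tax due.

Standard income tax:
  340000 zł × 15% = 51000 zł
  261000 zł × 20% = 52200 zł
  10000 zł × 28% = 2800 zł
  → 106000 zł
  Less research credit 89000 zł → 17000 zł

Parallel minimum levy:
  Base (financial-statement income): 589500 zł
  Exemption: 46000 zł − 20% × (589500 zł − 574000 zł) = 46000 zł − 3100 zł = 42900 zł
  Base: 589500 zł − 42900 zł = 546600 zł
  546600 zł × 11% = 60126 zł

60126 zł > 17000 zł, so the parallel minimum levy is the binding amount.

60126 zł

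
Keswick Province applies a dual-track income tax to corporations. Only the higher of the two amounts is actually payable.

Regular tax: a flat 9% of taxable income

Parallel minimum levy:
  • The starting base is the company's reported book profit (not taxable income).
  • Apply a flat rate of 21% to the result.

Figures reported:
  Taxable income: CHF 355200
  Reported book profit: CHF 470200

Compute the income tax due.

Parallel minimum levy:
  Base (reported book profit): CHF 470200
  CHF 470200 × 21% = CHF 98742

Regular tax:
  CHF 355200 × 9% = CHF 31968

CHF 98742 > CHF 31968, so the parallel minimum levy is the binding amount.

CHF 98742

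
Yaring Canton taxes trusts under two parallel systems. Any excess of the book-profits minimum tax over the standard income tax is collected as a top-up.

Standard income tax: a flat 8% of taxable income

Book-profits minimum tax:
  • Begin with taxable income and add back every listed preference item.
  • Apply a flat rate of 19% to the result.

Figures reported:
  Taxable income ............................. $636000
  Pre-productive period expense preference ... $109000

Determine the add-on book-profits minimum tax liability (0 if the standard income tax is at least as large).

Book-profits minimum tax:
  Adjusted income: $636000 + $109000 = $745000
  $745000 × 19% = $141550

Standard income tax:
  $636000 × 8% = $50880

Excess of book-profits minimum tax over standard income tax: $141550 − $50880 = $90670.

$90670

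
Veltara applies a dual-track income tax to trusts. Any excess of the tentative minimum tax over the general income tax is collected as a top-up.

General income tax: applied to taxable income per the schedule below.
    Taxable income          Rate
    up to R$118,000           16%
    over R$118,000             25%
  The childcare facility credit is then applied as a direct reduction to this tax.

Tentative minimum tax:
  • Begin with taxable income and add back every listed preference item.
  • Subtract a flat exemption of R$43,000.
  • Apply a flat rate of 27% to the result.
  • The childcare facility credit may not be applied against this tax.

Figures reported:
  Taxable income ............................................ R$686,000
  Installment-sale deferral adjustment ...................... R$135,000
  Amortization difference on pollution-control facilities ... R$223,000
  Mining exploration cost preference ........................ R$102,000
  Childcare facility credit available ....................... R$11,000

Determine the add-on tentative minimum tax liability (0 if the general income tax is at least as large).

General income tax:
  R$118,000 × 16% = R$18,880
  R$568,000 × 25% = R$142,000
  → R$160,880
  Less childcare facility credit R$11,000 → R$149,880

Tentative minimum tax:
  Adjusted income: R$686,000 + R$135,000 + R$223,000 + R$102,000 = R$1,146,000
  Less exemption R$43,000 → base R$1,103,000
  R$1,103,000 × 27% = R$297,810

Excess of tentative minimum tax over general income tax: R$297,810 − R$149,880 = R$147,930.

R$147,930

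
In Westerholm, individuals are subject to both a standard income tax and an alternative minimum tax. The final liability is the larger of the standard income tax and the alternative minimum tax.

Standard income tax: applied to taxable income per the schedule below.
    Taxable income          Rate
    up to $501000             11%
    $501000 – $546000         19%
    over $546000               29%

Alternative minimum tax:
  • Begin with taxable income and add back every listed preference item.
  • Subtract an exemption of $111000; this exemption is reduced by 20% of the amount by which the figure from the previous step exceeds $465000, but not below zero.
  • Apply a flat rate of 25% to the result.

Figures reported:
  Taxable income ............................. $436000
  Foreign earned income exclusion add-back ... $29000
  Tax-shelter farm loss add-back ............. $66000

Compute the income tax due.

$108300

Alternative minimum tax:
  Adjusted income: $436000 + $29000 + $66000 = $531000
  Exemption: $111000 − 20% × ($531000 − $465000) = $111000 − $13200 = $97800
  Base: $531000 − $97800 = $433200
  $433200 × 25% = $108300

Standard income tax:
  $436000 × 11% = $47960

$108300 > $47960, so the alternative minimum tax is the binding amount.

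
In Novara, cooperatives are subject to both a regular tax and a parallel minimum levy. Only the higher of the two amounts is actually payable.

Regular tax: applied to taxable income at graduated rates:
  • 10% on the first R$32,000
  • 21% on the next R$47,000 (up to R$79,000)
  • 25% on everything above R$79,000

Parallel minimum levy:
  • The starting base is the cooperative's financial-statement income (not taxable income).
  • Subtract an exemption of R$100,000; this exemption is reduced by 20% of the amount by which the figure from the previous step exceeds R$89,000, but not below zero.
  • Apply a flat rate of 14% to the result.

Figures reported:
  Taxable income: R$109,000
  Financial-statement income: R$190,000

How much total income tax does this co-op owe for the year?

R$20,570

Regular tax:
  R$32,000 × 10% = R$3,200
  R$47,000 × 21% = R$9,870
  R$30,000 × 25% = R$7,500
  → R$20,570

Parallel minimum levy:
  Base (financial-statement income): R$190,000
  Exemption: R$100,000 − 20% × (R$190,000 − R$89,000) = R$100,000 − R$20,200 = R$79,800
  Base: R$190,000 − R$79,800 = R$110,200
  R$110,200 × 14% = R$15,428

R$20,570 > R$15,428, so the regular tax governs.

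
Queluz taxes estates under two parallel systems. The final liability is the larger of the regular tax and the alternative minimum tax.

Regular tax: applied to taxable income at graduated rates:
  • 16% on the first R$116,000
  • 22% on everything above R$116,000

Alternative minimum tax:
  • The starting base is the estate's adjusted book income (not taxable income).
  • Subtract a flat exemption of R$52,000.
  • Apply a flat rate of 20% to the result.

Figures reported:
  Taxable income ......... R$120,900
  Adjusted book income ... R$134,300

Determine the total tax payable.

Regular tax:
  R$116,000 × 16% = R$18,560
  R$4,900 × 22% = R$1,078
  → R$19,638

Alternative minimum tax:
  Base (adjusted book income): R$134,300
  Less exemption R$52,000 → base R$82,300
  R$82,300 × 20% = R$16,460

R$19,638 > R$16,460, so the regular tax governs.

R$19,638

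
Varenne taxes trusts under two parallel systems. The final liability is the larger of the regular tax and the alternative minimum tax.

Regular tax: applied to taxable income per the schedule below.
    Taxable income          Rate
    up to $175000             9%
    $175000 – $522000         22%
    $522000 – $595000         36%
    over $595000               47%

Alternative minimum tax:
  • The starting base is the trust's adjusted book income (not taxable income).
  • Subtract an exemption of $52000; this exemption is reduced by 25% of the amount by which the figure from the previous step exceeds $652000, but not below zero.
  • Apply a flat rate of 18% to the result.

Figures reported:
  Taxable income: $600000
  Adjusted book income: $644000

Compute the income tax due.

$120720

Alternative minimum tax:
  Base (adjusted book income): $644000
  Exemption: $644000 ≤ $652000, so full $52000 applies
  Base: $644000 − $52000 = $592000
  $592000 × 18% = $106560

Regular tax:
  $175000 × 9% = $15750
  $347000 × 22% = $76340
  $73000 × 36% = $26280
  $5000 × 47% = $2350
  → $120720

$120720 > $106560, so the regular tax governs.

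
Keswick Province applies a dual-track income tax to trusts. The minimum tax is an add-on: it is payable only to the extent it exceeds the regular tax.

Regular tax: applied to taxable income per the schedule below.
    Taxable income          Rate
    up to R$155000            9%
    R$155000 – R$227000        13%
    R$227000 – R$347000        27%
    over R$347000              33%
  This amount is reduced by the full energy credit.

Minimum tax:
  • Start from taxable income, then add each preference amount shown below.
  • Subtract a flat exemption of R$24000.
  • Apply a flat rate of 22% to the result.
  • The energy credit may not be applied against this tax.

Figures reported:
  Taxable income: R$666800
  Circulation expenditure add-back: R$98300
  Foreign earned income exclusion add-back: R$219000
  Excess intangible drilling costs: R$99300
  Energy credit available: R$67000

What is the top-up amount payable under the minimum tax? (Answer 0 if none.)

R$138824

Regular tax:
  R$155000 × 9% = R$13950
  R$72000 × 13% = R$9360
  R$120000 × 27% = R$32400
  R$319800 × 33% = R$105534
  → R$161244
  Less energy credit R$67000 → R$94244

Minimum tax:
  Adjusted income: R$666800 + R$98300 + R$219000 + R$99300 = R$1083400
  Less exemption R$24000 → base R$1059400
  R$1059400 × 22% = R$233068

Excess of minimum tax over regular tax: R$233068 − R$94244 = R$138824.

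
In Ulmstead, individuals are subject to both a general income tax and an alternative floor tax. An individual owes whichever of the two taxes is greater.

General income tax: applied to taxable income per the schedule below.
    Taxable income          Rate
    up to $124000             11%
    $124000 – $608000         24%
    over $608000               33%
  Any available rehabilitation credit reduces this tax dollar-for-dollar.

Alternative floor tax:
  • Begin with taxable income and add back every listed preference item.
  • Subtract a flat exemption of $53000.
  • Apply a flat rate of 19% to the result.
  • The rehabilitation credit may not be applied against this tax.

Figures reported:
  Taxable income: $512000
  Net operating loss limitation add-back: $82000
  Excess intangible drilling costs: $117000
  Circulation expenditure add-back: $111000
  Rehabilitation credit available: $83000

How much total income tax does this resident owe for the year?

$146110

General income tax:
  $124000 × 11% = $13640
  $388000 × 24% = $93120
  → $106760
  Less rehabilitation credit $83000 → $23760

Alternative floor tax:
  Adjusted income: $512000 + $82000 + $117000 + $111000 = $822000
  Less exemption $53000 → base $769000
  $769000 × 19% = $146110

$146110 > $23760, so the alternative floor tax is the binding amount.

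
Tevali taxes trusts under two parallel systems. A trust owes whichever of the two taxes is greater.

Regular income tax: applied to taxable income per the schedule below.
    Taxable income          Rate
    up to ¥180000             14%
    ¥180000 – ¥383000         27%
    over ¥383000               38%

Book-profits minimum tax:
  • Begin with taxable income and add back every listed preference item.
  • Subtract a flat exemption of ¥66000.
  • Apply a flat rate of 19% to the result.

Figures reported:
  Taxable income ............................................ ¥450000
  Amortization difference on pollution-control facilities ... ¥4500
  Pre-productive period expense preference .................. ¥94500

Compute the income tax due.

Book-profits minimum tax:
  Adjusted income: ¥450000 + ¥4500 + ¥94500 = ¥549000
  Less exemption ¥66000 → base ¥483000
  ¥483000 × 19% = ¥91770

Regular income tax:
  ¥180000 × 14% = ¥25200
  ¥203000 × 27% = ¥54810
  ¥67000 × 38% = ¥25460
  → ¥105470

¥105470 > ¥91770, so the regular income tax governs.

¥105470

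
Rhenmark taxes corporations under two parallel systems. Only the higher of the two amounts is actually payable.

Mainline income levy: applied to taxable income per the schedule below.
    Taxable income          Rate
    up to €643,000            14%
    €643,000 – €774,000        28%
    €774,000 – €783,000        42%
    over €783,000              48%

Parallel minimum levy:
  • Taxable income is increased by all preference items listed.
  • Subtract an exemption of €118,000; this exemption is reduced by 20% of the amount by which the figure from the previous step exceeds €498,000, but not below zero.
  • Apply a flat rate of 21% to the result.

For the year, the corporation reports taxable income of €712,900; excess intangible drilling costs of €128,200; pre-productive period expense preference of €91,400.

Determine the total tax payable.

Parallel minimum levy:
  Adjusted income: €712,900 + €128,200 + €91,400 = €932,500
  Exemption: €118,000 − 20% × (€932,500 − €498,000) = €118,000 − €86,900 = €31,100
  Base: €932,500 − €31,100 = €901,400
  €901,400 × 21% = €189,294

Mainline income levy:
  €643,000 × 14% = €90,020
  €69,900 × 28% = €19,572
  → €109,592

€189,294 > €109,592, so the parallel minimum levy is the binding amount.

€189,294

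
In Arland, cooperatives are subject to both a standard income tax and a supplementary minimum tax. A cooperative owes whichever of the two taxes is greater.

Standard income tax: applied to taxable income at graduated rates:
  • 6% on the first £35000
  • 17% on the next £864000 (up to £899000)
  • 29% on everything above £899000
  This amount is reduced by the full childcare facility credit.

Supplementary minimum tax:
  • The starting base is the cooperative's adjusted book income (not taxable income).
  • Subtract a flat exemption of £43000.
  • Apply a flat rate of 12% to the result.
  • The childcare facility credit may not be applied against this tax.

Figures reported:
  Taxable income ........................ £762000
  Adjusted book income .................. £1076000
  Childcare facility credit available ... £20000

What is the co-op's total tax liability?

Standard income tax:
  £35000 × 6% = £2100
  £727000 × 17% = £123590
  → £125690
  Less childcare facility credit £20000 → £105690

Supplementary minimum tax:
  Base (adjusted book income): £1076000
  Less exemption £43000 → base £1033000
  £1033000 × 12% = £123960

£123960 > £105690, so the supplementary minimum tax is the binding amount.

£123960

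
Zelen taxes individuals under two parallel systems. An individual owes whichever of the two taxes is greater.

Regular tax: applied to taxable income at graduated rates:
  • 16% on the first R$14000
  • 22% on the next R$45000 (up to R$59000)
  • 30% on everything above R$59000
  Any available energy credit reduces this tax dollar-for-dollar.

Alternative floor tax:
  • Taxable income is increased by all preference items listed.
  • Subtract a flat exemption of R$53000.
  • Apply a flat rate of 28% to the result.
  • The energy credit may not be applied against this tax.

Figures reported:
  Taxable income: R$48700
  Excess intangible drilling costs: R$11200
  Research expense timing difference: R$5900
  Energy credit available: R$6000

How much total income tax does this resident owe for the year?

Regular tax:
  R$14000 × 16% = R$2240
  R$34700 × 22% = R$7634
  → R$9874
  Less energy credit R$6000 → R$3874

Alternative floor tax:
  Adjusted income: R$48700 + R$11200 + R$5900 = R$65800
  Less exemption R$53000 → base R$12800
  R$12800 × 28% = R$3584

R$3874 > R$3584, so the regular tax governs.

R$3874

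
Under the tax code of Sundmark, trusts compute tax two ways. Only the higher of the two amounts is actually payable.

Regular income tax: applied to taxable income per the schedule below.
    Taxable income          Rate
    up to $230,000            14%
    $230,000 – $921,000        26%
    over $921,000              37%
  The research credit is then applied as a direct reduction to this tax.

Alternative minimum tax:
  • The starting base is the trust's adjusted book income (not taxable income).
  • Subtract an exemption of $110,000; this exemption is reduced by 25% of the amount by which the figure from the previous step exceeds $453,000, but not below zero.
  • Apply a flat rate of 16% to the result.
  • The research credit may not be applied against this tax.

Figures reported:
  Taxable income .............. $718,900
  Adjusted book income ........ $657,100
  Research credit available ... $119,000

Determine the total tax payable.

Regular income tax:
  $230,000 × 14% = $32,200
  $488,900 × 26% = $127,114
  → $159,314
  Less research credit $119,000 → $40,314

Alternative minimum tax:
  Base (adjusted book income): $657,100
  Exemption: $110,000 − 25% × ($657,100 − $453,000) = $110,000 − $51,025 = $58,975
  Base: $657,100 − $58,975 = $598,125
  $598,125 × 16% = $95,700

$95,700 > $40,314, so the alternative minimum tax is the binding amount.

$95,700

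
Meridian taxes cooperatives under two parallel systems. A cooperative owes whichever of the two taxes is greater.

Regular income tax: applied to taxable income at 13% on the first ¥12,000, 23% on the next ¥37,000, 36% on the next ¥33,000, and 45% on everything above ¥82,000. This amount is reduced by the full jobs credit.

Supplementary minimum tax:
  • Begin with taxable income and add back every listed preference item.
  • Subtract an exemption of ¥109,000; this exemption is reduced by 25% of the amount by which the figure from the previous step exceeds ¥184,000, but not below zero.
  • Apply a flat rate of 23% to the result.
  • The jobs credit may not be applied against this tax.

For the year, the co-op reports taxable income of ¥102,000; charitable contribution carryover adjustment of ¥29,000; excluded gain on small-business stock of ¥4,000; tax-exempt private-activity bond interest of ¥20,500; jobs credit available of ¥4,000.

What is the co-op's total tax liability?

¥26,950

Regular income tax:
  ¥12,000 × 13% = ¥1,560
  ¥37,000 × 23% = ¥8,510
  ¥33,000 × 36% = ¥11,880
  ¥20,000 × 45% = ¥9,000
  → ¥30,950
  Less jobs credit ¥4,000 → ¥26,950

Supplementary minimum tax:
  Adjusted income: ¥102,000 + ¥29,000 + ¥4,000 + ¥20,500 = ¥155,500
  Exemption: ¥155,500 ≤ ¥184,000, so full ¥109,000 applies
  Base: ¥155,500 − ¥109,000 = ¥46,500
  ¥46,500 × 23% = ¥10,695

¥26,950 > ¥10,695, so the regular income tax governs.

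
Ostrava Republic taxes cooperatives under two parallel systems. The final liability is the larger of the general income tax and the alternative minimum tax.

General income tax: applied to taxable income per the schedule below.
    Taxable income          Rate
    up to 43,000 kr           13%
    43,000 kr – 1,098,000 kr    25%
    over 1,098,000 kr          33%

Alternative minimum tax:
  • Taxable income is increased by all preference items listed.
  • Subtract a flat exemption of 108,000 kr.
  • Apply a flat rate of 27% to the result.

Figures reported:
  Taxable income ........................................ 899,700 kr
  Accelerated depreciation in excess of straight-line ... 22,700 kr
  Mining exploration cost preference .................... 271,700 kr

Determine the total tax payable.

General income tax:
  43,000 kr × 13% = 5,590 kr
  856,700 kr × 25% = 214,175 kr
  → 219,765 kr

Alternative minimum tax:
  Adjusted income: 899,700 kr + 22,700 kr + 271,700 kr = 1,194,100 kr
  Less exemption 108,000 kr → base 1,086,100 kr
  1,086,100 kr × 27% = 293,247 kr

293,247 kr > 219,765 kr, so the alternative minimum tax is the binding amount.

293,247 kr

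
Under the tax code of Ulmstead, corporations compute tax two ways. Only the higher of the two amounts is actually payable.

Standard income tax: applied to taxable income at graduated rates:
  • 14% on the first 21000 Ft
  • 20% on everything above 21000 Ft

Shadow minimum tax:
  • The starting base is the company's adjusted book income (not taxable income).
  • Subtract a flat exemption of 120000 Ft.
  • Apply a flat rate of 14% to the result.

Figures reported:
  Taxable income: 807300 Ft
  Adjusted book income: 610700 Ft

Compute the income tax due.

160200 Ft

Shadow minimum tax:
  Base (adjusted book income): 610700 Ft
  Less exemption 120000 Ft → base 490700 Ft
  490700 Ft × 14% = 68698 Ft

Standard income tax:
  21000 Ft × 14% = 2940 Ft
  786300 Ft × 20% = 157260 Ft
  → 160200 Ft

160200 Ft > 68698 Ft, so the standard income tax governs.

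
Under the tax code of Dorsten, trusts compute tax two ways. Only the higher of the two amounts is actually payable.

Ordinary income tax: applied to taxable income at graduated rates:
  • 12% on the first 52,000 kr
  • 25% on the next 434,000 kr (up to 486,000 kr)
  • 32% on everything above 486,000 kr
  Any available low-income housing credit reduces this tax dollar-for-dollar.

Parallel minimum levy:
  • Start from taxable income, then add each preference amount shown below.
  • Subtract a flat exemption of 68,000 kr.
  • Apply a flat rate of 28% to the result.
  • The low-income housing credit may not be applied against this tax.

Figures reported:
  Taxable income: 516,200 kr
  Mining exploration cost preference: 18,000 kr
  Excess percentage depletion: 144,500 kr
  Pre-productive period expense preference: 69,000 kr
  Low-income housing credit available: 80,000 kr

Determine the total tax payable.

190,316 kr

Ordinary income tax:
  52,000 kr × 12% = 6,240 kr
  434,000 kr × 25% = 108,500 kr
  30,200 kr × 32% = 9,664 kr
  → 124,404 kr
  Less low-income housing credit 80,000 kr → 44,404 kr

Parallel minimum levy:
  Adjusted income: 516,200 kr + 18,000 kr + 144,500 kr + 69,000 kr = 747,700 kr
  Less exemption 68,000 kr → base 679,700 kr
  679,700 kr × 28% = 190,316 kr

190,316 kr > 44,404 kr, so the parallel minimum levy is the binding amount.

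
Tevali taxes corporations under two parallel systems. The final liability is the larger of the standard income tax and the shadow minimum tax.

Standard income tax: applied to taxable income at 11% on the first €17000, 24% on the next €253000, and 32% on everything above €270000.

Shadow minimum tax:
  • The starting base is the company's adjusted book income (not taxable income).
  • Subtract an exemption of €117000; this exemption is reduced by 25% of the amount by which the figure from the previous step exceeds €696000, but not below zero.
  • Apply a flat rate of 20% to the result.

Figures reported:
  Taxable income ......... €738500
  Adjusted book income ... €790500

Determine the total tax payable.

Shadow minimum tax:
  Base (adjusted book income): €790500
  Exemption: €117000 − 25% × (€790500 − €696000) = €117000 − €23625 = €93375
  Base: €790500 − €93375 = €697125
  €697125 × 20% = €139425

Standard income tax:
  €17000 × 11% = €1870
  €253000 × 24% = €60720
  €468500 × 32% = €149920
  → €212510

€212510 > €139425, so the standard income tax governs.

€212510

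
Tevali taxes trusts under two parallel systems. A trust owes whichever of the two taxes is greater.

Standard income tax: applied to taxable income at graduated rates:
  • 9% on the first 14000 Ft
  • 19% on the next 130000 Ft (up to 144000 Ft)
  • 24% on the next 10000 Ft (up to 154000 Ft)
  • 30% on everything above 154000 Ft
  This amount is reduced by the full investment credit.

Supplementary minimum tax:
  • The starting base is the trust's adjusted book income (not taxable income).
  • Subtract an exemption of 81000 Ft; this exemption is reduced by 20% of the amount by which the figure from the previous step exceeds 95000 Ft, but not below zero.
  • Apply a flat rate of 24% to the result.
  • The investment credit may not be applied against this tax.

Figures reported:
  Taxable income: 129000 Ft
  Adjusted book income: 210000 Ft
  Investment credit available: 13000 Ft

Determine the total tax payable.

Supplementary minimum tax:
  Base (adjusted book income): 210000 Ft
  Exemption: 81000 Ft − 20% × (210000 Ft − 95000 Ft) = 81000 Ft − 23000 Ft = 58000 Ft
  Base: 210000 Ft − 58000 Ft = 152000 Ft
  152000 Ft × 24% = 36480 Ft

Standard income tax:
  14000 Ft × 9% = 1260 Ft
  115000 Ft × 19% = 21850 Ft
  → 23110 Ft
  Less investment credit 13000 Ft → 10110 Ft

36480 Ft > 10110 Ft, so the supplementary minimum tax is the binding amount.

36480 Ft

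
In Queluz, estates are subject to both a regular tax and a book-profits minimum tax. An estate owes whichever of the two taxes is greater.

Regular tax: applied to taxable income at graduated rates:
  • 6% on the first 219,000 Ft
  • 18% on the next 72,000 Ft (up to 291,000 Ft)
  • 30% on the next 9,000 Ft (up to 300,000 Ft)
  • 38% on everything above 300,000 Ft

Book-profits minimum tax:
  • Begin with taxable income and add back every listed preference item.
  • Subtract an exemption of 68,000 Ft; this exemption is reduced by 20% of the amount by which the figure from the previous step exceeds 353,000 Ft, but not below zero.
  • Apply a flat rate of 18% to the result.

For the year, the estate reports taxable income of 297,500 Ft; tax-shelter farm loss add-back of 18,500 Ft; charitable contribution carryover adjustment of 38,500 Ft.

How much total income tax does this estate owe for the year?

51,624 Ft

Book-profits minimum tax:
  Adjusted income: 297,500 Ft + 18,500 Ft + 38,500 Ft = 354,500 Ft
  Exemption: 68,000 Ft − 20% × (354,500 Ft − 353,000 Ft) = 68,000 Ft − 300 Ft = 67,700 Ft
  Base: 354,500 Ft − 67,700 Ft = 286,800 Ft
  286,800 Ft × 18% = 51,624 Ft

Regular tax:
  219,000 Ft × 6% = 13,140 Ft
  72,000 Ft × 18% = 12,960 Ft
  6,500 Ft × 30% = 1,950 Ft
  → 28,050 Ft

51,624 Ft > 28,050 Ft, so the book-profits minimum tax is the binding amount.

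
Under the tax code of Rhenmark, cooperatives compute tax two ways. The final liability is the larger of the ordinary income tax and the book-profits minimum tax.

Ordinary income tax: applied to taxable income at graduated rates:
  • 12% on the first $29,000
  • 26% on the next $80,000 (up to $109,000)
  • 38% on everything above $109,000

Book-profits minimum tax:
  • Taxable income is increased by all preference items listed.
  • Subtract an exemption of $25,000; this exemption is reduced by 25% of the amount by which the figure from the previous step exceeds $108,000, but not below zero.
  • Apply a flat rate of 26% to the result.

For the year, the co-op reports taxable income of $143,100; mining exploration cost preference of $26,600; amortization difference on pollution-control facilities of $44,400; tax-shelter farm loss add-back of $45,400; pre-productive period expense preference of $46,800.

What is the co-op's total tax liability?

$79,638

Book-profits minimum tax:
  Adjusted income: $143,100 + $26,600 + $44,400 + $45,400 + $46,800 = $306,300
  Exemption: 25% × ($306,300 − $108,000) = $49,575 ≥ $25,000, so the exemption is fully phased out
  Base: $306,300 − $0 = $306,300
  $306,300 × 26% = $79,638

Ordinary income tax:
  $29,000 × 12% = $3,480
  $80,000 × 26% = $20,800
  $34,100 × 38% = $12,958
  → $37,238

$79,638 > $37,238, so the book-profits minimum tax is the binding amount.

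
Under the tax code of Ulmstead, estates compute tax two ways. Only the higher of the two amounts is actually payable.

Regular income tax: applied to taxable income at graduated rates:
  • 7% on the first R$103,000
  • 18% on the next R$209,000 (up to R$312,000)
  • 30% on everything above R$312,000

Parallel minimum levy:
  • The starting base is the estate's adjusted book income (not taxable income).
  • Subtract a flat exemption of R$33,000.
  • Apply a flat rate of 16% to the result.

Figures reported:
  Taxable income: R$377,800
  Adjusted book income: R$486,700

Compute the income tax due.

R$72,592

Regular income tax:
  R$103,000 × 7% = R$7,210
  R$209,000 × 18% = R$37,620
  R$65,800 × 30% = R$19,740
  → R$64,570

Parallel minimum levy:
  Base (adjusted book income): R$486,700
  Less exemption R$33,000 → base R$453,700
  R$453,700 × 16% = R$72,592

R$72,592 > R$64,570, so the parallel minimum levy is the binding amount.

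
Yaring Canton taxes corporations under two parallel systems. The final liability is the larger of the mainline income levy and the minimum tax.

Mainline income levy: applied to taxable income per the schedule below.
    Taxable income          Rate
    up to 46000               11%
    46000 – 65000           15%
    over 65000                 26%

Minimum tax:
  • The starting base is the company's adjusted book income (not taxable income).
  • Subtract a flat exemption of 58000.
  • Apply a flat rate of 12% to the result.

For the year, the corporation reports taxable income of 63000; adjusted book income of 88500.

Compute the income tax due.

Minimum tax:
  Base (adjusted book income): 88500
  Less exemption 58000 → base 30500
  30500 × 12% = 3660

Mainline income levy:
  46000 × 11% = 5060
  17000 × 15% = 2550
  → 7610

7610 > 3660, so the mainline income levy governs.

7610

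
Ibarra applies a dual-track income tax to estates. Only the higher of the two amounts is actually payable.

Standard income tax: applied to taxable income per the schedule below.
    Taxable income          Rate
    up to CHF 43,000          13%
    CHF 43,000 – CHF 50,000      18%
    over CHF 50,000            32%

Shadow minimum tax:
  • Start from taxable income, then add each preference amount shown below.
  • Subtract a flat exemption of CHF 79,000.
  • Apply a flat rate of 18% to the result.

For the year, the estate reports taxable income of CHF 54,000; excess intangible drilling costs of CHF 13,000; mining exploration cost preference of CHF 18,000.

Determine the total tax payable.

Standard income tax:
  CHF 43,000 × 13% = CHF 5,590
  CHF 7,000 × 18% = CHF 1,260
  CHF 4,000 × 32% = CHF 1,280
  → CHF 8,130

Shadow minimum tax:
  Adjusted income: CHF 54,000 + CHF 13,000 + CHF 18,000 = CHF 85,000
  Less exemption CHF 79,000 → base CHF 6,000
  CHF 6,000 × 18% = CHF 1,080

CHF 8,130 > CHF 1,080, so the standard income tax governs.

CHF 8,130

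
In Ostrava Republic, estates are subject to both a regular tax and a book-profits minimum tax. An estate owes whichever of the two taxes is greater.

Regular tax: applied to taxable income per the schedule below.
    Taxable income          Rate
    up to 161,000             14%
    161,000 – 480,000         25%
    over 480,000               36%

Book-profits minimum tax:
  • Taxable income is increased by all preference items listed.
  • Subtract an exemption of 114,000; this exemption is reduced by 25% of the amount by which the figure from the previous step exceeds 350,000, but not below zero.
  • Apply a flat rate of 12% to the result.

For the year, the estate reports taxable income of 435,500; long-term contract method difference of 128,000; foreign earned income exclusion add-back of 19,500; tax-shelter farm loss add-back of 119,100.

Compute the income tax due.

Book-profits minimum tax:
  Adjusted income: 435,500 + 128,000 + 19,500 + 119,100 = 702,100
  Exemption: 114,000 − 25% × (702,100 − 350,000) = 114,000 − 88,025 = 25,975
  Base: 702,100 − 25,975 = 676,125
  676,125 × 12% = 81,135

Regular tax:
  161,000 × 14% = 22,540
  274,500 × 25% = 68,625
  → 91,165

91,165 > 81,135, so the regular tax governs.

91,165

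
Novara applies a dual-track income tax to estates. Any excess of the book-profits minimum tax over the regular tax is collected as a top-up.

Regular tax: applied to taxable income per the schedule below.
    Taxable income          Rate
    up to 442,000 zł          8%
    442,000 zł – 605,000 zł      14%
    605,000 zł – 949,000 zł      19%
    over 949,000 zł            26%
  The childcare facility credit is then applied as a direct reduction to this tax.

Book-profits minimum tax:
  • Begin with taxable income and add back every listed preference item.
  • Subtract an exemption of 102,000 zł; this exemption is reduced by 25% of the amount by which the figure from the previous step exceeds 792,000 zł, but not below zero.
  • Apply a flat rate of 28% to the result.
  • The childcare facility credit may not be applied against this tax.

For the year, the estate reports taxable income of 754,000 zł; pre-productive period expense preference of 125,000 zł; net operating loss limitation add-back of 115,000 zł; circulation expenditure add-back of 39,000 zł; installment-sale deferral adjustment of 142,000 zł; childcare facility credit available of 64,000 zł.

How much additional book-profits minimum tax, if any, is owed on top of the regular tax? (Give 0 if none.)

Book-profits minimum tax:
  Adjusted income: 754,000 zł + 125,000 zł + 115,000 zł + 39,000 zł + 142,000 zł = 1,175,000 zł
  Exemption: 102,000 zł − 25% × (1,175,000 zł − 792,000 zł) = 102,000 zł − 95,750 zł = 6,250 zł
  Base: 1,175,000 zł − 6,250 zł = 1,168,750 zł
  1,168,750 zł × 28% = 327,250 zł

Regular tax:
  442,000 zł × 8% = 35,360 zł
  163,000 zł × 14% = 22,820 zł
  149,000 zł × 19% = 28,310 zł
  → 86,490 zł
  Less childcare facility credit 64,000 zł → 22,490 zł

Excess of book-profits minimum tax over regular tax: 327,250 zł − 22,490 zł = 304,760 zł.

304,760 zł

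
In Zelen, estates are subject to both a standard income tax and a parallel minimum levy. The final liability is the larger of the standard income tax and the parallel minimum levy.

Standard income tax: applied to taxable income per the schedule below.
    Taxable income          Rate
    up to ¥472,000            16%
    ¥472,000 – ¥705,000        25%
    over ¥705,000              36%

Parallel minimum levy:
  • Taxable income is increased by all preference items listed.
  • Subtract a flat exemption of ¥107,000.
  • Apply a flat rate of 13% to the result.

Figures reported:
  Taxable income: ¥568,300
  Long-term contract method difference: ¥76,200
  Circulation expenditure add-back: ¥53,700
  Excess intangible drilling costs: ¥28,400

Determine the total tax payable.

¥99,595

Standard income tax:
  ¥472,000 × 16% = ¥75,520
  ¥96,300 × 25% = ¥24,075
  → ¥99,595

Parallel minimum levy:
  Adjusted income: ¥568,300 + ¥76,200 + ¥53,700 + ¥28,400 = ¥726,600
  Less exemption ¥107,000 → base ¥619,600
  ¥619,600 × 13% = ¥80,548

¥99,595 > ¥80,548, so the standard income tax governs.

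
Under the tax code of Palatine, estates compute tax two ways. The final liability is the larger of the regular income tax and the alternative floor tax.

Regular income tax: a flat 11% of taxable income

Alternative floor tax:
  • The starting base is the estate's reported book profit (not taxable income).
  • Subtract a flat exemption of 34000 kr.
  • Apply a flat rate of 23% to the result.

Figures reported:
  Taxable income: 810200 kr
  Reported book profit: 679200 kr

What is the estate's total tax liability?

Alternative floor tax:
  Base (reported book profit): 679200 kr
  Less exemption 34000 kr → base 645200 kr
  645200 kr × 23% = 148396 kr

Regular income tax:
  810200 kr × 11% = 89122 kr

148396 kr > 89122 kr, so the alternative floor tax is the binding amount.

148396 kr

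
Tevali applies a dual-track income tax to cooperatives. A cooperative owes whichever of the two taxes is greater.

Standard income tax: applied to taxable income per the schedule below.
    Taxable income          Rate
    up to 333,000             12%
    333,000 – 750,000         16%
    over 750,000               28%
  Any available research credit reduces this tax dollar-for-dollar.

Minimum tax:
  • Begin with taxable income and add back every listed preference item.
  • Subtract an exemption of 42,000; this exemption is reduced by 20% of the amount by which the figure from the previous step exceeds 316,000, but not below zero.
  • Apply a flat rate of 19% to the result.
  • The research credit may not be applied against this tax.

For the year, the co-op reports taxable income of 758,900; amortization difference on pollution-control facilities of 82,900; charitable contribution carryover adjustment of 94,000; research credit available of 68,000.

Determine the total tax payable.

177,802

Minimum tax:
  Adjusted income: 758,900 + 82,900 + 94,000 = 935,800
  Exemption: 20% × (935,800 − 316,000) = 123,960 ≥ 42,000, so the exemption is fully phased out
  Base: 935,800 − 0 = 935,800
  935,800 × 19% = 177,802

Standard income tax:
  333,000 × 12% = 39,960
  417,000 × 16% = 66,720
  8,900 × 28% = 2,492
  → 109,172
  Less research credit 68,000 → 41,172

177,802 > 41,172, so the minimum tax is the binding amount.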